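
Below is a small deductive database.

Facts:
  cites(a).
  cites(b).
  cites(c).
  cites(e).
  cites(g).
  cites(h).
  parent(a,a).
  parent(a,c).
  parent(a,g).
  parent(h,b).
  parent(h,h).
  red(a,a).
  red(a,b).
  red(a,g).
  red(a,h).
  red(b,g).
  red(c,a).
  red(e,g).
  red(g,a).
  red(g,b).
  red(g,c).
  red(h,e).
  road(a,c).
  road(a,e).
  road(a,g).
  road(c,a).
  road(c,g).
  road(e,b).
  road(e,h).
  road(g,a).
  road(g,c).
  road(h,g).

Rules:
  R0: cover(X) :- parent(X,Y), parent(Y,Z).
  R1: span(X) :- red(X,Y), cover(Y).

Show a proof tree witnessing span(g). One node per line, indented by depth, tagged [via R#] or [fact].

span(g)  [via R1]
  red(g,a)  [fact]
  cover(a)  [via R0]
    parent(a,a)  [fact]
    parent(a,a)  [fact]

round 1: derive cover(a) via R0 from parent(a,a), parent(a,a)
round 1: derive cover(h) via R0 from parent(h,h), parent(h,b)
round 2: derive span(a) via R1 from red(a,a), cover(a)
round 2: derive span(c) via R1 from red(c,a), cover(a)
round 2: derive span(g) via R1 from red(g,a), cover(a)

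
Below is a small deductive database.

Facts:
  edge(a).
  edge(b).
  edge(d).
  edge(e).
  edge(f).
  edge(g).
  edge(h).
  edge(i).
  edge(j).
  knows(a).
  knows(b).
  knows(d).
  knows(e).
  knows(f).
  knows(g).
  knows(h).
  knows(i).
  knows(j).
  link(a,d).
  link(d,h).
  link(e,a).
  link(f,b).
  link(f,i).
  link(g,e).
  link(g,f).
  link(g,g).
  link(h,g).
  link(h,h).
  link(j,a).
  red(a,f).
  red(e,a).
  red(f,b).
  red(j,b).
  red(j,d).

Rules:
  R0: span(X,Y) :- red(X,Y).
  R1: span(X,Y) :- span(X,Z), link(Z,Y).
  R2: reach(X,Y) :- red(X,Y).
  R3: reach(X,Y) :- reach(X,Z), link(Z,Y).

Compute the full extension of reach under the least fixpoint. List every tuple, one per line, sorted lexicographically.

reach(a,b)
reach(a,f)
reach(a,i)
reach(e,a)
reach(e,b)
reach(e,d)
reach(e,e)
reach(e,f)
reach(e,g)
reach(e,h)
reach(e,i)
reach(f,b)
reach(j,a)
reach(j,b)
reach(j,d)
reach(j,e)
reach(j,f)
reach(j,g)
reach(j,h)
reach(j,i)

round 1: derive reach(a,f) via R2 from red(a,f)
round 1: derive reach(e,a) via R2 from red(e,a)
round 1: derive reach(f,b) via R2 from red(f,b)
round 1: derive reach(j,b) via R2 from red(j,b)
round 1: derive reach(j,d) via R2 from red(j,d)
round 2: derive reach(a,b) via R3 from reach(a,f), link(f,b)
round 2: derive reach(a,i) via R3 from reach(a,f), link(f,i)
round 2: derive reach(e,d) via R3 from reach(e,a), link(a,d)
round 2: derive reach(j,h) via R3 from reach(j,d), link(d,h)
round 3: derive reach(e,h) via R3 from reach(e,d), link(d,h)
round 3: derive reach(j,g) via R3 from reach(j,h), link(h,g)
round 4: derive reach(e,g) via R3 from reach(e,h), link(h,g)
round 4: derive reach(j,e) via R3 from reach(j,g), link(g,e)
round 4: derive reach(j,f) via R3 from reach(j,g), link(g,f)
round 5: derive reach(e,e) via R3 from reach(e,g), link(g,e)
round 5: derive reach(e,f) via R3 from reach(e,g), link(g,f)
round 5: derive reach(j,a) via R3 from reach(j,e), link(e,a)
round 5: derive reach(j,i) via R3 from reach(j,f), link(f,i)
round 6: derive reach(e,b) via R3 from reach(e,f), link(f,b)
round 6: derive reach(e,i) via R3 from reach(e,f), link(f,i)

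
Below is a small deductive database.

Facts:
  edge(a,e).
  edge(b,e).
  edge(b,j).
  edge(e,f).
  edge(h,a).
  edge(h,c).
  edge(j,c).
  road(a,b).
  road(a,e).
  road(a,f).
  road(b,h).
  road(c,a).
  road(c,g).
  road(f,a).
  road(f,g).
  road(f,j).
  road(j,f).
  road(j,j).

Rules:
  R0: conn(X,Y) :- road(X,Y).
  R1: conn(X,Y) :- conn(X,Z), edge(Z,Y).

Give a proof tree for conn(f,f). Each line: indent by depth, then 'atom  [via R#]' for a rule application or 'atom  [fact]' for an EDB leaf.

round 1: derive conn(a,b) via R0 from road(a,b)
round 1: derive conn(a,e) via R0 from road(a,e)
round 1: derive conn(a,f) via R0 from road(a,f)
round 1: derive conn(b,h) via R0 from road(b,h)
round 1: derive conn(c,a) via R0 from road(c,a)
round 1: derive conn(c,g) via R0 from road(c,g)
round 1: derive conn(f,a) via R0 from road(f,a)
round 1: derive conn(f,g) via R0 from road(f,g)
round 1: derive conn(f,j) via R0 from road(f,j)
round 1: derive conn(j,f) via R0 from road(j,f)
round 1: derive conn(j,j) via R0 from road(j,j)
round 2: derive conn(a,j) via R1 from conn(a,b), edge(b,j)
round 2: derive conn(b,a) via R1 from conn(b,h), edge(h,a)
round 2: derive conn(b,c) via R1 from conn(b,h), edge(h,c)
round 2: derive conn(c,e) via R1 from conn(c,a), edge(a,e)
round 2: derive conn(f,c) via R1 from conn(f,j), edge(j,c)
round 2: derive conn(f,e) via R1 from conn(f,a), edge(a,e)
round 2: derive conn(j,c) via R1 from conn(j,j), edge(j,c)
round 3: derive conn(a,c) via R1 from conn(a,j), edge(j,c)
round 3: derive conn(b,e) via R1 from conn(b,a), edge(a,e)
round 3: derive conn(c,f) via R1 from conn(c,e), edge(e,f)
round 3: derive conn(f,f) via R1 from conn(f,e), edge(e,f)
round 4: derive conn(b,f) via R1 from conn(b,e), edge(e,f)

conn(f,f)  [via R1]
  conn(f,e)  [via R1]
    conn(f,a)  [via R0]
      road(f,a)  [fact]
    edge(a,e)  [fact]
  edge(e,f)  [fact]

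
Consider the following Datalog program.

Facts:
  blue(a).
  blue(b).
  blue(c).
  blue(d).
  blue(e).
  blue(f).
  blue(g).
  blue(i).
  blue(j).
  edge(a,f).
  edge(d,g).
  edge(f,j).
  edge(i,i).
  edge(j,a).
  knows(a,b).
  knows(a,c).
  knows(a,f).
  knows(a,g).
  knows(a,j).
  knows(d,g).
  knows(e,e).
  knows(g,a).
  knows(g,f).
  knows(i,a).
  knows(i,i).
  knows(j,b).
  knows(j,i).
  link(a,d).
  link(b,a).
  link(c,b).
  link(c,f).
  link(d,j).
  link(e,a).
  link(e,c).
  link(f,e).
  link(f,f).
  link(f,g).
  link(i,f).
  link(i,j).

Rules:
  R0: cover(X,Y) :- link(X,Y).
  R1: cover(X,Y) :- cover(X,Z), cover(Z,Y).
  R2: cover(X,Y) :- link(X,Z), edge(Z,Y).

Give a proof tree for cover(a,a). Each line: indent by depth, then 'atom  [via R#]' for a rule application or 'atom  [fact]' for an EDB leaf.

cover(a,a)  [via R1]
  cover(a,d)  [via R0]
    link(a,d)  [fact]
  cover(d,a)  [via R2]
    link(d,j)  [fact]
    edge(j,a)  [fact]

round 1: derive cover(a,d) via R0 from link(a,d)
round 1: derive cover(b,a) via R0 from link(b,a)
round 1: derive cover(c,b) via R0 from link(c,b)
round 1: derive cover(c,f) via R0 from link(c,f)
round 1: derive cover(d,j) via R0 from link(d,j)
round 1: derive cover(e,a) via R0 from link(e,a)
round 1: derive cover(e,c) via R0 from link(e,c)
round 1: derive cover(f,e) via R0 from link(f,e)
round 1: derive cover(f,f) via R0 from link(f,f)
round 1: derive cover(f,g) via R0 from link(f,g)
round 1: derive cover(i,f) via R0 from link(i,f)
round 1: derive cover(i,j) via R0 from link(i,j)
round 1: derive cover(a,g) via R2 from link(a,d), edge(d,g)
round 1: derive cover(b,f) via R2 from link(b,a), edge(a,f)
round 1: derive cover(c,j) via R2 from link(c,f), edge(f,j)
round 1: derive cover(d,a) via R2 from link(d,j), edge(j,a)
round 1: derive cover(e,f) via R2 from link(e,a), edge(a,f)
round 1: derive cover(f,j) via R2 from link(f,f), edge(f,j)
round 1: derive cover(i,a) via R2 from link(i,j), edge(j,a)
round 2: derive cover(a,a) via R1 from cover(a,d), cover(d,a)
round 2: derive cover(a,j) via R1 from cover(a,d), cover(d,j)
round 2: derive cover(b,d) via R1 from cover(b,a), cover(a,d)
round 2: derive cover(b,e) via R1 from cover(b,f), cover(f,e)
round 2: derive cover(b,g) via R1 from cover(b,a), cover(a,g)
round 2: derive cover(b,j) via R1 from cover(b,f), cover(f,j)
round 2: derive cover(c,a) via R1 from cover(c,b), cover(b,a)
round 2: derive cover(c,e) via R1 from cover(c,f), cover(f,e)
round 2: derive cover(c,g) via R1 from cover(c,f), cover(f,g)
round 2: derive cover(d,d) via R1 from cover(d,a), cover(a,d)
round 2: derive cover(d,g) via R1 from cover(d,a), cover(a,g)
round 2: derive cover(e,b) via R1 from cover(e,c), cover(c,b)
round 2: derive cover(e,d) via R1 from cover(e,a), cover(a,d)
round 2: derive cover(e,e) via R1 from cover(e,f), cover(f,e)
round 2: derive cover(e,g) via R1 from cover(e,a), cover(a,g)
round 2: derive cover(e,j) via R1 from cover(e,c), cover(c,j)
round 2: derive cover(f,a) via R1 from cover(f,e), cover(e,a)
round 2: derive cover(f,c) via R1 from cover(f,e), cover(e,c)
round 2: derive cover(i,d) via R1 from cover(i,a), cover(a,d)
round 2: derive cover(i,e) via R1 from cover(i,f), cover(f,e)
round 2: derive cover(i,g) via R1 from cover(i,a), cover(a,g)
round 3: derive cover(b,b) via R1 from cover(b,e), cover(e,b)
round 3: derive cover(b,c) via R1 from cover(b,e), cover(e,c)
round 3: derive cover(c,c) via R1 from cover(c,e), cover(e,c)
round 3: derive cover(c,d) via R1 from cover(c,a), cover(a,d)
round 3: derive cover(f,b) via R1 from cover(f,c), cover(c,b)
round 3: derive cover(f,d) via R1 from cover(f,a), cover(a,d)
round 3: derive cover(i,b) via R1 from cover(i,e), cover(e,b)
round 3: derive cover(i,c) via R1 from cover(i,e), cover(e,c)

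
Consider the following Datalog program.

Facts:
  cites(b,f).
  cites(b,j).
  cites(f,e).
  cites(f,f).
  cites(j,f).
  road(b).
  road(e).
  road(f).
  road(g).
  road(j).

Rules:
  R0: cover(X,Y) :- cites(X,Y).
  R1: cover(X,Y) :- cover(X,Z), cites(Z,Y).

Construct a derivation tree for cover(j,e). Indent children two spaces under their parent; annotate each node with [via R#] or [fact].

round 1: derive cover(b,f) via R0 from cites(b,f)
round 1: derive cover(b,j) via R0 from cites(b,j)
round 1: derive cover(f,e) via R0 from cites(f,e)
round 1: derive cover(f,f) via R0 from cites(f,f)
round 1: derive cover(j,f) via R0 from cites(j,f)
round 2: derive cover(b,e) via R1 from cover(b,f), cites(f,e)
round 2: derive cover(j,e) via R1 from cover(j,f), cites(f,e)

cover(j,e)  [via R1]
  cover(j,f)  [via R0]
    cites(j,f)  [fact]
  cites(f,e)  [fact]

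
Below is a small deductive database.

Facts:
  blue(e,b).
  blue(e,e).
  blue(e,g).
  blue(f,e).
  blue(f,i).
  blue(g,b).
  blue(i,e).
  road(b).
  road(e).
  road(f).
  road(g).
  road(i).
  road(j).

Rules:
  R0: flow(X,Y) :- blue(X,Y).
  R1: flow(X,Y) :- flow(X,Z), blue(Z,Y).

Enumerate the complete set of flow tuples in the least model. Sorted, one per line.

flow(e,b)
flow(e,e)
flow(e,g)
flow(f,b)
flow(f,e)
flow(f,g)
flow(f,i)
flow(g,b)
flow(i,b)
flow(i,e)
flow(i,g)

round 1: derive flow(e,b) via R0 from blue(e,b)
round 1: derive flow(e,e) via R0 from blue(e,e)
round 1: derive flow(e,g) via R0 from blue(e,g)
round 1: derive flow(f,e) via R0 from blue(f,e)
round 1: derive flow(f,i) via R0 from blue(f,i)
round 1: derive flow(g,b) via R0 from blue(g,b)
round 1: derive flow(i,e) via R0 from blue(i,e)
round 2: derive flow(f,b) via R1 from flow(f,e), blue(e,b)
round 2: derive flow(f,g) via R1 from flow(f,e), blue(e,g)
round 2: derive flow(i,b) via R1 from flow(i,e), blue(e,b)
round 2: derive flow(i,g) via R1 from flow(i,e), blue(e,g)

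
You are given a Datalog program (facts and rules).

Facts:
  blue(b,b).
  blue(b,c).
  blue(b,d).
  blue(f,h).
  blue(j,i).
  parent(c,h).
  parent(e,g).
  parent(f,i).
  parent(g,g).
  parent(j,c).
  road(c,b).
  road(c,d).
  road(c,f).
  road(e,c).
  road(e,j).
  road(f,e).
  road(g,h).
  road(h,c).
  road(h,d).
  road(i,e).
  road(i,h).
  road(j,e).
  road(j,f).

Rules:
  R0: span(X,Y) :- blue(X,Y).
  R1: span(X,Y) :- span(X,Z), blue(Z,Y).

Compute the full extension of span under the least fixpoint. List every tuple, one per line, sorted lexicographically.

round 1: derive span(b,b) via R0 from blue(b,b)
round 1: derive span(b,c) via R0 from blue(b,c)
round 1: derive span(b,d) via R0 from blue(b,d)
round 1: derive span(f,h) via R0 from blue(f,h)
round 1: derive span(j,i) via R0 from blue(j,i)

span(b,b)
span(b,c)
span(b,d)
span(f,h)
span(j,i)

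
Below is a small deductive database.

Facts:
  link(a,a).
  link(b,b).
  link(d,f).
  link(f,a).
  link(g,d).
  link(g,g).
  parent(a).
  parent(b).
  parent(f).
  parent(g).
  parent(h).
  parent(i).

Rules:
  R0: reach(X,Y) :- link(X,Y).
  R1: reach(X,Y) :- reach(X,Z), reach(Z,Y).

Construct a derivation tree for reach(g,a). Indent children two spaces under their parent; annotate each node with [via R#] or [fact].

round 1: derive reach(a,a) via R0 from link(a,a)
round 1: derive reach(b,b) via R0 from link(b,b)
round 1: derive reach(d,f) via R0 from link(d,f)
round 1: derive reach(f,a) via R0 from link(f,a)
round 1: derive reach(g,d) via R0 from link(g,d)
round 1: derive reach(g,g) via R0 from link(g,g)
round 2: derive reach(d,a) via R1 from reach(d,f), reach(f,a)
round 2: derive reach(g,f) via R1 from reach(g,d), reach(d,f)
round 3: derive reach(g,a) via R1 from reach(g,d), reach(d,a)

reach(g,a)  [via R1]
  reach(g,d)  [via R0]
    link(g,d)  [fact]
  reach(d,a)  [via R1]
    reach(d,f)  [via R0]
      link(d,f)  [fact]
    reach(f,a)  [via R0]
      link(f,a)  [fact]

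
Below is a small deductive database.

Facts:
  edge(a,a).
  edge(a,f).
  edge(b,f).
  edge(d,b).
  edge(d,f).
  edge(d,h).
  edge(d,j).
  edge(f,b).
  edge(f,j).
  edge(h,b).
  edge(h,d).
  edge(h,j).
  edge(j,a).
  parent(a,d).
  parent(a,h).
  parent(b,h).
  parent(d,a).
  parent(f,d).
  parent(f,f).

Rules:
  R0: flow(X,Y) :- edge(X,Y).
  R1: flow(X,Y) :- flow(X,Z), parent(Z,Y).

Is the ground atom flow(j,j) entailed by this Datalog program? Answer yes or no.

no

round 1: derive flow(a,a) via R0 from edge(a,a)
round 1: derive flow(a,f) via R0 from edge(a,f)
round 1: derive flow(b,f) via R0 from edge(b,f)
round 1: derive flow(d,b) via R0 from edge(d,b)
round 1: derive flow(d,f) via R0 from edge(d,f)
round 1: derive flow(d,h) via R0 from edge(d,h)
round 1: derive flow(d,j) via R0 from edge(d,j)
round 1: derive flow(f,b) via R0 from edge(f,b)
round 1: derive flow(f,j) via R0 from edge(f,j)
round 1: derive flow(h,b) via R0 from edge(h,b)
round 1: derive flow(h,d) via R0 from edge(h,d)
round 1: derive flow(h,j) via R0 from edge(h,j)
round 1: derive flow(j,a) via R0 from edge(j,a)
round 2: derive flow(a,d) via R1 from flow(a,a), parent(a,d)
round 2: derive flow(a,h) via R1 from flow(a,a), parent(a,h)
round 2: derive flow(b,d) via R1 from flow(b,f), parent(f,d)
round 2: derive flow(d,d) via R1 from flow(d,f), parent(f,d)
round 2: derive flow(f,h) via R1 from flow(f,b), parent(b,h)
round 2: derive flow(h,a) via R1 from flow(h,d), parent(d,a)
round 2: derive flow(h,h) via R1 from flow(h,b), parent(b,h)
round 2: derive flow(j,d) via R1 from flow(j,a), parent(a,d)
round 2: derive flow(j,h) via R1 from flow(j,a), parent(a,h)
round 3: derive flow(b,a) via R1 from flow(b,d), parent(d,a)
round 3: derive flow(d,a) via R1 from flow(d,d), parent(d,a)
round 4: derive flow(b,h) via R1 from flow(b,a), parent(a,h)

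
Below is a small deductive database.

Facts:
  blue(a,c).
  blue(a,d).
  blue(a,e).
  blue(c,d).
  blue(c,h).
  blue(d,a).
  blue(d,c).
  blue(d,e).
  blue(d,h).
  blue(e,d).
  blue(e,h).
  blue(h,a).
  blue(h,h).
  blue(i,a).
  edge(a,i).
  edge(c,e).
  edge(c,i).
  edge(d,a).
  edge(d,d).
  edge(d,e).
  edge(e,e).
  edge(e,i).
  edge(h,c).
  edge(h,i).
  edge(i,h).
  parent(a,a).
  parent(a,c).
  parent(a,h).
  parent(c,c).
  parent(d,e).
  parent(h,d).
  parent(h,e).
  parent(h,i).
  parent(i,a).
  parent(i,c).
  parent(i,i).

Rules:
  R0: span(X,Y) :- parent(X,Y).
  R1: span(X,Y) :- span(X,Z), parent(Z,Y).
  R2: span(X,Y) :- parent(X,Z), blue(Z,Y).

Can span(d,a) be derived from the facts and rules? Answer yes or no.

round 1: derive span(a,a) via R0 from parent(a,a)
round 1: derive span(a,c) via R0 from parent(a,c)
round 1: derive span(a,h) via R0 from parent(a,h)
round 1: derive span(c,c) via R0 from parent(c,c)
round 1: derive span(d,e) via R0 from parent(d,e)
round 1: derive span(h,d) via R0 from parent(h,d)
round 1: derive span(h,e) via R0 from parent(h,e)
round 1: derive span(h,i) via R0 from parent(h,i)
round 1: derive span(i,a) via R0 from parent(i,a)
round 1: derive span(i,c) via R0 from parent(i,c)
round 1: derive span(i,i) via R0 from parent(i,i)
round 1: derive span(a,d) via R2 from parent(a,a), blue(a,d)
round 1: derive span(a,e) via R2 from parent(a,a), blue(a,e)
round 1: derive span(c,d) via R2 from parent(c,c), blue(c,d)
round 1: derive span(c,h) via R2 from parent(c,c), blue(c,h)
round 1: derive span(d,d) via R2 from parent(d,e), blue(e,d)
round 1: derive span(d,h) via R2 from parent(d,e), blue(e,h)
round 1: derive span(h,a) via R2 from parent(h,d), blue(d,a)
round 1: derive span(h,c) via R2 from parent(h,d), blue(d,c)
round 1: derive span(h,h) via R2 from parent(h,d), blue(d,h)
round 1: derive span(i,d) via R2 from parent(i,a), blue(a,d)
round 1: derive span(i,e) via R2 from parent(i,a), blue(a,e)
round 1: derive span(i,h) via R2 from parent(i,c), blue(c,h)
round 2: derive span(a,i) via R1 from span(a,h), parent(h,i)
round 2: derive span(c,e) via R1 from span(c,d), parent(d,e)
round 2: derive span(c,i) via R1 from span(c,h), parent(h,i)
round 2: derive span(d,i) via R1 from span(d,h), parent(h,i)
round 3: derive span(c,a) via R1 from span(c,i), parent(i,a)
round 3: derive span(d,a) via R1 from span(d,i), parent(i,a)
round 3: derive span(d,c) via R1 from span(d,i), parent(i,c)

yes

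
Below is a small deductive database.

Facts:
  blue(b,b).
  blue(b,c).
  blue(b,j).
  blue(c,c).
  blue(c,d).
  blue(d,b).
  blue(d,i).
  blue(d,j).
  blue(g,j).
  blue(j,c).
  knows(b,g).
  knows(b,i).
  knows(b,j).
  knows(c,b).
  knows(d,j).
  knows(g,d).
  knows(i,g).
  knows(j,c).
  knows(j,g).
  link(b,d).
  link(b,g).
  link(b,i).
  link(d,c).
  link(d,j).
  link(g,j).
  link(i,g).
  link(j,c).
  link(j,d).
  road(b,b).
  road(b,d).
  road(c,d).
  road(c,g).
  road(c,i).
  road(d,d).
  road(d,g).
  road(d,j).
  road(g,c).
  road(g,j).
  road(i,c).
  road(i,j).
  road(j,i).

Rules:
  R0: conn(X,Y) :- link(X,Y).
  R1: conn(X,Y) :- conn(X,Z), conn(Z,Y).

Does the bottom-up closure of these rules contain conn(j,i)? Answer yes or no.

round 1: derive conn(b,d) via R0 from link(b,d)
round 1: derive conn(b,g) via R0 from link(b,g)
round 1: derive conn(b,i) via R0 from link(b,i)
round 1: derive conn(d,c) via R0 from link(d,c)
round 1: derive conn(d,j) via R0 from link(d,j)
round 1: derive conn(g,j) via R0 from link(g,j)
round 1: derive conn(i,g) via R0 from link(i,g)
round 1: derive conn(j,c) via R0 from link(j,c)
round 1: derive conn(j,d) via R0 from link(j,d)
round 2: derive conn(b,c) via R1 from conn(b,d), conn(d,c)
round 2: derive conn(b,j) via R1 from conn(b,d), conn(d,j)
round 2: derive conn(d,d) via R1 from conn(d,j), conn(j,d)
round 2: derive conn(g,c) via R1 from conn(g,j), conn(j,c)
round 2: derive conn(g,d) via R1 from conn(g,j), conn(j,d)
round 2: derive conn(i,j) via R1 from conn(i,g), conn(g,j)
round 2: derive conn(j,j) via R1 from conn(j,d), conn(d,j)
round 3: derive conn(i,c) via R1 from conn(i,g), conn(g,c)
round 3: derive conn(i,d) via R1 from conn(i,g), conn(g,d)

no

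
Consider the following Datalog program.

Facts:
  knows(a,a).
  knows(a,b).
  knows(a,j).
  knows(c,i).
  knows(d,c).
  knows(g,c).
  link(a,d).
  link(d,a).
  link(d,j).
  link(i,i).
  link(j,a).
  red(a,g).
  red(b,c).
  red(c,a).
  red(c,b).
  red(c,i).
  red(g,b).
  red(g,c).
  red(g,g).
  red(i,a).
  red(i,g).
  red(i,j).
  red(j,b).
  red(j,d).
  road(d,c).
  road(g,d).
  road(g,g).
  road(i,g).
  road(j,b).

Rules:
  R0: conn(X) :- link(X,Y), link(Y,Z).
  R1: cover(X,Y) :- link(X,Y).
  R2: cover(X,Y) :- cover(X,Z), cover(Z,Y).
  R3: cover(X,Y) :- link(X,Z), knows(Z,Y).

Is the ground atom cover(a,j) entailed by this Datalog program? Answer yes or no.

round 1: derive cover(a,d) via R1 from link(a,d)
round 1: derive cover(d,a) via R1 from link(d,a)
round 1: derive cover(d,j) via R1 from link(d,j)
round 1: derive cover(i,i) via R1 from link(i,i)
round 1: derive cover(j,a) via R1 from link(j,a)
round 1: derive cover(a,c) via R3 from link(a,d), knows(d,c)
round 1: derive cover(d,b) via R3 from link(d,a), knows(a,b)
round 1: derive cover(j,b) via R3 from link(j,a), knows(a,b)
round 1: derive cover(j,j) via R3 from link(j,a), knows(a,j)
round 2: derive cover(a,a) via R2 from cover(a,d), cover(d,a)
round 2: derive cover(a,b) via R2 from cover(a,d), cover(d,b)
round 2: derive cover(a,j) via R2 from cover(a,d), cover(d,j)
round 2: derive cover(d,c) via R2 from cover(d,a), cover(a,c)
round 2: derive cover(d,d) via R2 from cover(d,a), cover(a,d)
round 2: derive cover(j,c) via R2 from cover(j,a), cover(a,c)
round 2: derive cover(j,d) via R2 from cover(j,a), cover(a,d)

yes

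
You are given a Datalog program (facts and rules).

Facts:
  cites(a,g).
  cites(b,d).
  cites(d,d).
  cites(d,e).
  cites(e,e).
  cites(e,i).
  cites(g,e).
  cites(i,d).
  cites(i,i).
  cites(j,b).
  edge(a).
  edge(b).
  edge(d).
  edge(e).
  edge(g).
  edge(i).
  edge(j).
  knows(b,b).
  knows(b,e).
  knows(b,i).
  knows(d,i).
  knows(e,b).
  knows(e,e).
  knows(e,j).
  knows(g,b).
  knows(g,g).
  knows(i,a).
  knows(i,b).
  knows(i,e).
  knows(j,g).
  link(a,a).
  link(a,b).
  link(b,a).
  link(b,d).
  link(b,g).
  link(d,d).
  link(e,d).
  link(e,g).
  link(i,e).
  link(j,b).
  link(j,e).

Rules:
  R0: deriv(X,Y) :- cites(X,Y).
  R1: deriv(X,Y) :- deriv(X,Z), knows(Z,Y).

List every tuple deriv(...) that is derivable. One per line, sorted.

round 1: derive deriv(a,g) via R0 from cites(a,g)
round 1: derive deriv(b,d) via R0 from cites(b,d)
round 1: derive deriv(d,d) via R0 from cites(d,d)
round 1: derive deriv(d,e) via R0 from cites(d,e)
round 1: derive deriv(e,e) via R0 from cites(e,e)
round 1: derive deriv(e,i) via R0 from cites(e,i)
round 1: derive deriv(g,e) via R0 from cites(g,e)
round 1: derive deriv(i,d) via R0 from cites(i,d)
round 1: derive deriv(i,i) via R0 from cites(i,i)
round 1: derive deriv(j,b) via R0 from cites(j,b)
round 2: derive deriv(a,b) via R1 from deriv(a,g), knows(g,b)
round 2: derive deriv(b,i) via R1 from deriv(b,d), knows(d,i)
round 2: derive deriv(d,b) via R1 from deriv(d,e), knows(e,b)
round 2: derive deriv(d,i) via R1 from deriv(d,d), knows(d,i)
round 2: derive deriv(d,j) via R1 from deriv(d,e), knows(e,j)
round 2: derive deriv(e,a) via R1 from deriv(e,i), knows(i,a)
round 2: derive deriv(e,b) via R1 from deriv(e,e), knows(e,b)
round 2: derive deriv(e,j) via R1 from deriv(e,e), knows(e,j)
round 2: derive deriv(g,b) via R1 from deriv(g,e), knows(e,b)
round 2: derive deriv(g,j) via R1 from deriv(g,e), knows(e,j)
round 2: derive deriv(i,a) via R1 from deriv(i,i), knows(i,a)
round 2: derive deriv(i,b) via R1 from deriv(i,i), knows(i,b)
round 2: derive deriv(i,e) via R1 from deriv(i,i), knows(i,e)
round 2: derive deriv(j,e) via R1 from deriv(j,b), knows(b,e)
round 2: derive deriv(j,i) via R1 from deriv(j,b), knows(b,i)
round 3: derive deriv(a,e) via R1 from deriv(a,b), knows(b,e)
round 3: derive deriv(a,i) via R1 from deriv(a,b), knows(b,i)
round 3: derive deriv(b,a) via R1 from deriv(b,i), knows(i,a)
round 3: derive deriv(b,b) via R1 from deriv(b,i), knows(i,b)
round 3: derive deriv(b,e) via R1 from deriv(b,i), knows(i,e)
round 3: derive deriv(d,a) via R1 from deriv(d,i), knows(i,a)
round 3: derive deriv(d,g) via R1 from deriv(d,j), knows(j,g)
round 3: derive deriv(e,g) via R1 from deriv(e,j), knows(j,g)
round 3: derive deriv(g,g) via R1 from deriv(g,j), knows(j,g)
round 3: derive deriv(g,i) via R1 from deriv(g,b), knows(b,i)
round 3: derive deriv(i,j) via R1 from deriv(i,e), knows(e,j)
round 3: derive deriv(j,a) via R1 from deriv(j,i), knows(i,a)
round 3: derive deriv(j,j) via R1 from deriv(j,e), knows(e,j)
round 4: derive deriv(a,a) via R1 from deriv(a,i), knows(i,a)
round 4: derive deriv(a,j) via R1 from deriv(a,e), knows(e,j)
round 4: derive deriv(b,j) via R1 from deriv(b,e), knows(e,j)
round 4: derive deriv(g,a) via R1 from deriv(g,i), knows(i,a)
round 4: derive deriv(i,g) via R1 from deriv(i,j), knows(j,g)
round 4: derive deriv(j,g) via R1 from deriv(j,j), knows(j,g)
round 5: derive deriv(b,g) via R1 from deriv(b,j), knows(j,g)

deriv(a,a)
deriv(a,b)
deriv(a,e)
deriv(a,g)
deriv(a,i)
deriv(a,j)
deriv(b,a)
deriv(b,b)
deriv(b,d)
deriv(b,e)
deriv(b,g)
deriv(b,i)
deriv(b,j)
deriv(d,a)
deriv(d,b)
deriv(d,d)
deriv(d,e)
deriv(d,g)
deriv(d,i)
deriv(d,j)
deriv(e,a)
deriv(e,b)
deriv(e,e)
deriv(e,g)
deriv(e,i)
deriv(e,j)
deriv(g,a)
deriv(g,b)
deriv(g,e)
deriv(g,g)
deriv(g,i)
deriv(g,j)
deriv(i,a)
deriv(i,b)
deriv(i,d)
deriv(i,e)
deriv(i,g)
deriv(i,i)
deriv(i,j)
deriv(j,a)
deriv(j,b)
deriv(j,e)
deriv(j,g)
deriv(j,i)
deriv(j,j)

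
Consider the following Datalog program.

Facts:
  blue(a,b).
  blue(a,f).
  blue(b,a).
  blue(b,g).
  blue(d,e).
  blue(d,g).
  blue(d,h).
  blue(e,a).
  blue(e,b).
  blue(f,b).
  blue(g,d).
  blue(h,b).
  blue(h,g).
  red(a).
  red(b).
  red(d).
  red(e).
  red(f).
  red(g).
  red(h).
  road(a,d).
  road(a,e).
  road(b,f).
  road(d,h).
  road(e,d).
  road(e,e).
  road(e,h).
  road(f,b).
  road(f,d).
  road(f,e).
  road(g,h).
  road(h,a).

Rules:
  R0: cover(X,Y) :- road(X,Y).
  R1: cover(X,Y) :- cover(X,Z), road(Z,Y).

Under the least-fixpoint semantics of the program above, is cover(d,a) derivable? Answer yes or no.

yes

round 1: derive cover(a,d) via R0 from road(a,d)
round 1: derive cover(a,e) via R0 from road(a,e)
round 1: derive cover(b,f) via R0 from road(b,f)
round 1: derive cover(d,h) via R0 from road(d,h)
round 1: derive cover(e,d) via R0 from road(e,d)
round 1: derive cover(e,e) via R0 from road(e,e)
round 1: derive cover(e,h) via R0 from road(e,h)
round 1: derive cover(f,b) via R0 from road(f,b)
round 1: derive cover(f,d) via R0 from road(f,d)
round 1: derive cover(f,e) via R0 from road(f,e)
round 1: derive cover(g,h) via R0 from road(g,h)
round 1: derive cover(h,a) via R0 from road(h,a)
round 2: derive cover(a,h) via R1 from cover(a,d), road(d,h)
round 2: derive cover(b,b) via R1 from cover(b,f), road(f,b)
round 2: derive cover(b,d) via R1 from cover(b,f), road(f,d)
round 2: derive cover(b,e) via R1 from cover(b,f), road(f,e)
round 2: derive cover(d,a) via R1 from cover(d,h), road(h,a)
round 2: derive cover(e,a) via R1 from cover(e,h), road(h,a)
round 2: derive cover(f,f) via R1 from cover(f,b), road(b,f)
round 2: derive cover(f,h) via R1 from cover(f,d), road(d,h)
round 2: derive cover(g,a) via R1 from cover(g,h), road(h,a)
round 2: derive cover(h,d) via R1 from cover(h,a), road(a,d)
round 2: derive cover(h,e) via R1 from cover(h,a), road(a,e)
round 3: derive cover(a,a) via R1 from cover(a,h), road(h,a)
round 3: derive cover(b,h) via R1 from cover(b,d), road(d,h)
round 3: derive cover(d,d) via R1 from cover(d,a), road(a,d)
round 3: derive cover(d,e) via R1 from cover(d,a), road(a,e)
round 3: derive cover(f,a) via R1 from cover(f,h), road(h,a)
round 3: derive cover(g,d) via R1 from cover(g,a), road(a,d)
round 3: derive cover(g,e) via R1 from cover(g,a), road(a,e)
round 3: derive cover(h,h) via R1 from cover(h,d), road(d,h)
round 4: derive cover(b,a) via R1 from cover(b,h), road(h,a)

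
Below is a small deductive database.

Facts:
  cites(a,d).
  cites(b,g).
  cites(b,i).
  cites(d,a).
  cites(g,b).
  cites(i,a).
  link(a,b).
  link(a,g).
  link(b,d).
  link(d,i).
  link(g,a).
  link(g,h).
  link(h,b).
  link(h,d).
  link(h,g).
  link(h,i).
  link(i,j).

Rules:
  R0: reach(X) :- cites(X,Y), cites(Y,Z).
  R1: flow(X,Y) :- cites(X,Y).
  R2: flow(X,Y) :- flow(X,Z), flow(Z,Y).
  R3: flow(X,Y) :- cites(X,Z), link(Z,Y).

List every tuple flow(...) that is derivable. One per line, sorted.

flow(a,a)
flow(a,b)
flow(a,d)
flow(a,g)
flow(a,h)
flow(a,i)
flow(a,j)
flow(b,a)
flow(b,b)
flow(b,d)
flow(b,g)
flow(b,h)
flow(b,i)
flow(b,j)
flow(d,a)
flow(d,b)
flow(d,d)
flow(d,g)
flow(d,h)
flow(d,i)
flow(d,j)
flow(g,a)
flow(g,b)
flow(g,d)
flow(g,g)
flow(g,h)
flow(g,i)
flow(g,j)
flow(i,a)
flow(i,b)
flow(i,d)
flow(i,g)
flow(i,h)
flow(i,i)
flow(i,j)

round 1: derive flow(a,d) via R1 from cites(a,d)
round 1: derive flow(b,g) via R1 from cites(b,g)
round 1: derive flow(b,i) via R1 from cites(b,i)
round 1: derive flow(d,a) via R1 from cites(d,a)
round 1: derive flow(g,b) via R1 from cites(g,b)
round 1: derive flow(i,a) via R1 from cites(i,a)
round 1: derive flow(a,i) via R3 from cites(a,d), link(d,i)
round 1: derive flow(b,a) via R3 from cites(b,g), link(g,a)
round 1: derive flow(b,h) via R3 from cites(b,g), link(g,h)
round 1: derive flow(b,j) via R3 from cites(b,i), link(i,j)
round 1: derive flow(d,b) via R3 from cites(d,a), link(a,b)
round 1: derive flow(d,g) via R3 from cites(d,a), link(a,g)
round 1: derive flow(g,d) via R3 from cites(g,b), link(b,d)
round 1: derive flow(i,b) via R3 from cites(i,a), link(a,b)
round 1: derive flow(i,g) via R3 from cites(i,a), link(a,g)
round 2: derive flow(a,a) via R2 from flow(a,d), flow(d,a)
round 2: derive flow(a,b) via R2 from flow(a,d), flow(d,b)
round 2: derive flow(a,g) via R2 from flow(a,d), flow(d,g)
round 2: derive flow(b,b) via R2 from flow(b,g), flow(g,b)
round 2: derive flow(b,d) via R2 from flow(b,a), flow(a,d)
round 2: derive flow(d,d) via R2 from flow(d,a), flow(a,d)
round 2: derive flow(d,h) via R2 from flow(d,b), flow(b,h)
round 2: derive flow(d,i) via R2 from flow(d,a), flow(a,i)
round 2: derive flow(d,j) via R2 from flow(d,b), flow(b,j)
round 2: derive flow(g,a) via R2 from flow(g,b), flow(b,a)
round 2: derive flow(g,g) via R2 from flow(g,b), flow(b,g)
round 2: derive flow(g,h) via R2 from flow(g,b), flow(b,h)
round 2: derive flow(g,i) via R2 from flow(g,b), flow(b,i)
round 2: derive flow(g,j) via R2 from flow(g,b), flow(b,j)
round 2: derive flow(i,d) via R2 from flow(i,a), flow(a,d)
round 2: derive flow(i,h) via R2 from flow(i,b), flow(b,h)
round 2: derive flow(i,i) via R2 from flow(i,a), flow(a,i)
round 2: derive flow(i,j) via R2 from flow(i,b), flow(b,j)
round 3: derive flow(a,h) via R2 from flow(a,b), flow(b,h)
round 3: derive flow(a,j) via R2 from flow(a,b), flow(b,j)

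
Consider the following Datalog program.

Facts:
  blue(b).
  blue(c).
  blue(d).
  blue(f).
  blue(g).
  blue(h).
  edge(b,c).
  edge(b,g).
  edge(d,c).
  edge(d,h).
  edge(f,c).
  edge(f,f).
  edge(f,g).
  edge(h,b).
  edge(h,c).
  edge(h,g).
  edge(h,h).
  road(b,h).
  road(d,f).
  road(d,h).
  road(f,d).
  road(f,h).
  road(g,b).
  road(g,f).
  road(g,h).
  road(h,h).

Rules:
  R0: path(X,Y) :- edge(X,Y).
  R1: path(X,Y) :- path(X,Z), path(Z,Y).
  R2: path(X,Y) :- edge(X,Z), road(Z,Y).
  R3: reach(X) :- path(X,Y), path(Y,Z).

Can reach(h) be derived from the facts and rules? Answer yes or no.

yes

round 1: derive path(b,c) via R0 from edge(b,c)
round 1: derive path(b,g) via R0 from edge(b,g)
round 1: derive path(d,c) via R0 from edge(d,c)
round 1: derive path(d,h) via R0 from edge(d,h)
round 1: derive path(f,c) via R0 from edge(f,c)
round 1: derive path(f,f) via R0 from edge(f,f)
round 1: derive path(f,g) via R0 from edge(f,g)
round 1: derive path(h,b) via R0 from edge(h,b)
round 1: derive path(h,c) via R0 from edge(h,c)
round 1: derive path(h,g) via R0 from edge(h,g)
round 1: derive path(h,h) via R0 from edge(h,h)
round 1: derive path(b,b) via R2 from edge(b,g), road(g,b)
round 1: derive path(b,f) via R2 from edge(b,g), road(g,f)
round 1: derive path(b,h) via R2 from edge(b,g), road(g,h)
round 1: derive path(f,b) via R2 from edge(f,g), road(g,b)
round 1: derive path(f,d) via R2 from edge(f,f), road(f,d)
round 1: derive path(f,h) via R2 from edge(f,f), road(f,h)
round 1: derive path(h,f) via R2 from edge(h,g), road(g,f)
round 2: derive path(b,d) via R1 from path(b,f), path(f,d)
round 2: derive path(d,b) via R1 from path(d,h), path(h,b)
round 2: derive path(d,f) via R1 from path(d,h), path(h,f)
round 2: derive path(d,g) via R1 from path(d,h), path(h,g)
round 2: derive path(h,d) via R1 from path(h,f), path(f,d)
round 2: derive reach(b) via R3 from path(b,b), path(b,b)
round 2: derive reach(d) via R3 from path(d,h), path(h,b)
round 2: derive reach(f) via R3 from path(f,b), path(b,b)
round 2: derive reach(h) via R3 from path(h,b), path(b,b)
round 3: derive path(d,d) via R1 from path(d,b), path(b,d)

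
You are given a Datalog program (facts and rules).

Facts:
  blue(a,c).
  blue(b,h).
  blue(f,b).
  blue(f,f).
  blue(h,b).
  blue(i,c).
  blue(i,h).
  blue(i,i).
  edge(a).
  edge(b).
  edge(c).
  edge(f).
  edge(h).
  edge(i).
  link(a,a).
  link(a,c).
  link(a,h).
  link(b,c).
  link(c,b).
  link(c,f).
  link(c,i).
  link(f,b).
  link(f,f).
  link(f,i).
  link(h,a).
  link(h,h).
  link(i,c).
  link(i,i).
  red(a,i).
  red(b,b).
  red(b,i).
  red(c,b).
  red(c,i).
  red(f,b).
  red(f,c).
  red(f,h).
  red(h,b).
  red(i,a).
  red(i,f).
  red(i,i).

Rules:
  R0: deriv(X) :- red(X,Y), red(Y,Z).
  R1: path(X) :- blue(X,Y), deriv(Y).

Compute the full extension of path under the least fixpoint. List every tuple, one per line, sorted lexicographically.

round 1: derive deriv(a) via R0 from red(a,i), red(i,a)
round 1: derive deriv(b) via R0 from red(b,b), red(b,b)
round 1: derive deriv(c) via R0 from red(c,b), red(b,b)
round 1: derive deriv(f) via R0 from red(f,b), red(b,b)
round 1: derive deriv(h) via R0 from red(h,b), red(b,b)
round 1: derive deriv(i) via R0 from red(i,a), red(a,i)
round 2: derive path(a) via R1 from blue(a,c), deriv(c)
round 2: derive path(b) via R1 from blue(b,h), deriv(h)
round 2: derive path(f) via R1 from blue(f,b), deriv(b)
round 2: derive path(h) via R1 from blue(h,b), deriv(b)
round 2: derive path(i) via R1 from blue(i,c), deriv(c)

path(a)
path(b)
path(f)
path(h)
path(i)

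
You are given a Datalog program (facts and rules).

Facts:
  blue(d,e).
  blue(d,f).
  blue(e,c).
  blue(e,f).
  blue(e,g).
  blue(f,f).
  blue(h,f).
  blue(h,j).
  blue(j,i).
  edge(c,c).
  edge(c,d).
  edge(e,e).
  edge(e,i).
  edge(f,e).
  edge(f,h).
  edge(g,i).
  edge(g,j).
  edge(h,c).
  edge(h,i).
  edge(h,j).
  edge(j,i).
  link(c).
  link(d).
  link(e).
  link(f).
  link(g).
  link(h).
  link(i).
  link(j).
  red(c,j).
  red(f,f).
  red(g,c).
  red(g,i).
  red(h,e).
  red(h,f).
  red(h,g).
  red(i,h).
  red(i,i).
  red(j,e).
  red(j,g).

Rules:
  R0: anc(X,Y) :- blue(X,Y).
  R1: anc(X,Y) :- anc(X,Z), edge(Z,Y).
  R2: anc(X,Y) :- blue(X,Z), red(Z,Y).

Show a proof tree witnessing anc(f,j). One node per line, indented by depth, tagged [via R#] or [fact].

anc(f,j)  [via R1]
  anc(f,h)  [via R1]
    anc(f,f)  [via R0]
      blue(f,f)  [fact]
    edge(f,h)  [fact]
  edge(h,j)  [fact]

round 1: derive anc(d,e) via R0 from blue(d,e)
round 1: derive anc(d,f) via R0 from blue(d,f)
round 1: derive anc(e,c) via R0 from blue(e,c)
round 1: derive anc(e,f) via R0 from blue(e,f)
round 1: derive anc(e,g) via R0 from blue(e,g)
round 1: derive anc(f,f) via R0 from blue(f,f)
round 1: derive anc(h,f) via R0 from blue(h,f)
round 1: derive anc(h,j) via R0 from blue(h,j)
round 1: derive anc(j,i) via R0 from blue(j,i)
round 1: derive anc(e,i) via R2 from blue(e,g), red(g,i)
round 1: derive anc(e,j) via R2 from blue(e,c), red(c,j)
round 1: derive anc(h,e) via R2 from blue(h,j), red(j,e)
round 1: derive anc(h,g) via R2 from blue(h,j), red(j,g)
round 1: derive anc(j,h) via R2 from blue(j,i), red(i,h)
round 2: derive anc(d,h) via R1 from anc(d,f), edge(f,h)
round 2: derive anc(d,i) via R1 from anc(d,e), edge(e,i)
round 2: derive anc(e,d) via R1 from anc(e,c), edge(c,d)
round 2: derive anc(e,e) via R1 from anc(e,f), edge(f,e)
round 2: derive anc(e,h) via R1 from anc(e,f), edge(f,h)
round 2: derive anc(f,e) via R1 from anc(f,f), edge(f,e)
round 2: derive anc(f,h) via R1 from anc(f,f), edge(f,h)
round 2: derive anc(h,h) via R1 from anc(h,f), edge(f,h)
round 2: derive anc(h,i) via R1 from anc(h,e), edge(e,i)
round 2: derive anc(j,c) via R1 from anc(j,h), edge(h,c)
round 2: derive anc(j,j) via R1 from anc(j,h), edge(h,j)
round 3: derive anc(d,c) via R1 from anc(d,h), edge(h,c)
round 3: derive anc(d,j) via R1 from anc(d,h), edge(h,j)
round 3: derive anc(f,c) via R1 from anc(f,h), edge(h,c)
round 3: derive anc(f,i) via R1 from anc(f,e), edge(e,i)
round 3: derive anc(f,j) via R1 from anc(f,h), edge(h,j)
round 3: derive anc(h,c) via R1 from anc(h,h), edge(h,c)
round 3: derive anc(j,d) via R1 from anc(j,c), edge(c,d)
round 4: derive anc(d,d) via R1 from anc(d,c), edge(c,d)
round 4: derive anc(f,d) via R1 from anc(f,c), edge(c,d)
round 4: derive anc(h,d) via R1 from anc(h,c), edge(c,d)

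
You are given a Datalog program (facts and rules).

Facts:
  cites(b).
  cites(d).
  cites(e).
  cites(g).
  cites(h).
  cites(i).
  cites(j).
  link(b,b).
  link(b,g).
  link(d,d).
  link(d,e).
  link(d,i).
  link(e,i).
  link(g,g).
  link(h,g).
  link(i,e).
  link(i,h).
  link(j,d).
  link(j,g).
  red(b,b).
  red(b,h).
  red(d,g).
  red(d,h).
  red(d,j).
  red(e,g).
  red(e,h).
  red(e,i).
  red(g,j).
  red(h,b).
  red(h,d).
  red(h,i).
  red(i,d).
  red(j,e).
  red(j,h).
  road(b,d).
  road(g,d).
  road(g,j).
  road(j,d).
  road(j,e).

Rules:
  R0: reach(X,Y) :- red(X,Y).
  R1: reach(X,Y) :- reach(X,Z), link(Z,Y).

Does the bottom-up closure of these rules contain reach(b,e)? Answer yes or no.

round 1: derive reach(b,b) via R0 from red(b,b)
round 1: derive reach(b,h) via R0 from red(b,h)
round 1: derive reach(d,g) via R0 from red(d,g)
round 1: derive reach(d,h) via R0 from red(d,h)
round 1: derive reach(d,j) via R0 from red(d,j)
round 1: derive reach(e,g) via R0 from red(e,g)
round 1: derive reach(e,h) via R0 from red(e,h)
round 1: derive reach(e,i) via R0 from red(e,i)
round 1: derive reach(g,j) via R0 from red(g,j)
round 1: derive reach(h,b) via R0 from red(h,b)
round 1: derive reach(h,d) via R0 from red(h,d)
round 1: derive reach(h,i) via R0 from red(h,i)
round 1: derive reach(i,d) via R0 from red(i,d)
round 1: derive reach(j,e) via R0 from red(j,e)
round 1: derive reach(j,h) via R0 from red(j,h)
round 2: derive reach(b,g) via R1 from reach(b,b), link(b,g)
round 2: derive reach(d,d) via R1 from reach(d,j), link(j,d)
round 2: derive reach(e,e) via R1 from reach(e,i), link(i,e)
round 2: derive reach(g,d) via R1 from reach(g,j), link(j,d)
round 2: derive reach(g,g) via R1 from reach(g,j), link(j,g)
round 2: derive reach(h,e) via R1 from reach(h,d), link(d,e)
round 2: derive reach(h,g) via R1 from reach(h,b), link(b,g)
round 2: derive reach(h,h) via R1 from reach(h,i), link(i,h)
round 2: derive reach(i,e) via R1 from reach(i,d), link(d,e)
round 2: derive reach(i,i) via R1 from reach(i,d), link(d,i)
round 2: derive reach(j,g) via R1 from reach(j,h), link(h,g)
round 2: derive reach(j,i) via R1 from reach(j,e), link(e,i)
round 3: derive reach(d,e) via R1 from reach(d,d), link(d,e)
round 3: derive reach(d,i) via R1 from reach(d,d), link(d,i)
round 3: derive reach(g,e) via R1 from reach(g,d), link(d,e)
round 3: derive reach(g,i) via R1 from reach(g,d), link(d,i)
round 3: derive reach(i,h) via R1 from reach(i,i), link(i,h)
round 4: derive reach(g,h) via R1 from reach(g,i), link(i,h)
round 4: derive reach(i,g) via R1 from reach(i,h), link(h,g)

no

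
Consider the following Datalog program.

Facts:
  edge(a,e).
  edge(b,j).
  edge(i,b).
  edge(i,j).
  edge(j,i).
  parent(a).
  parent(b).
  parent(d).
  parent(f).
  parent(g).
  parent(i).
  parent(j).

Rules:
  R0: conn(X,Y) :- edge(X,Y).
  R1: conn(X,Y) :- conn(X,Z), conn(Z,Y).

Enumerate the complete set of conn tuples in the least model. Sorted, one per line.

conn(a,e)
conn(b,b)
conn(b,i)
conn(b,j)
conn(i,b)
conn(i,i)
conn(i,j)
conn(j,b)
conn(j,i)
conn(j,j)

round 1: derive conn(a,e) via R0 from edge(a,e)
round 1: derive conn(b,j) via R0 from edge(b,j)
round 1: derive conn(i,b) via R0 from edge(i,b)
round 1: derive conn(i,j) via R0 from edge(i,j)
round 1: derive conn(j,i) via R0 from edge(j,i)
round 2: derive conn(b,i) via R1 from conn(b,j), conn(j,i)
round 2: derive conn(i,i) via R1 from conn(i,j), conn(j,i)
round 2: derive conn(j,b) via R1 from conn(j,i), conn(i,b)
round 2: derive conn(j,j) via R1 from conn(j,i), conn(i,j)
round 3: derive conn(b,b) via R1 from conn(b,i), conn(i,b)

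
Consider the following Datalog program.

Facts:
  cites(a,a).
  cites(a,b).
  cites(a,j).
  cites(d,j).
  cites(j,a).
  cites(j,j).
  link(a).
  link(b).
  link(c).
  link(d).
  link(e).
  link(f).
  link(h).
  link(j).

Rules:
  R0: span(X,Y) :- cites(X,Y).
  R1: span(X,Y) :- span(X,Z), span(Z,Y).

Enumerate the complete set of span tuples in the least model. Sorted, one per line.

round 1: derive span(a,a) via R0 from cites(a,a)
round 1: derive span(a,b) via R0 from cites(a,b)
round 1: derive span(a,j) via R0 from cites(a,j)
round 1: derive span(d,j) via R0 from cites(d,j)
round 1: derive span(j,a) via R0 from cites(j,a)
round 1: derive span(j,j) via R0 from cites(j,j)
round 2: derive span(d,a) via R1 from span(d,j), span(j,a)
round 2: derive span(j,b) via R1 from span(j,a), span(a,b)
round 3: derive span(d,b) via R1 from span(d,a), span(a,b)

span(a,a)
span(a,b)
span(a,j)
span(d,a)
span(d,b)
span(d,j)
span(j,a)
span(j,b)
span(j,j)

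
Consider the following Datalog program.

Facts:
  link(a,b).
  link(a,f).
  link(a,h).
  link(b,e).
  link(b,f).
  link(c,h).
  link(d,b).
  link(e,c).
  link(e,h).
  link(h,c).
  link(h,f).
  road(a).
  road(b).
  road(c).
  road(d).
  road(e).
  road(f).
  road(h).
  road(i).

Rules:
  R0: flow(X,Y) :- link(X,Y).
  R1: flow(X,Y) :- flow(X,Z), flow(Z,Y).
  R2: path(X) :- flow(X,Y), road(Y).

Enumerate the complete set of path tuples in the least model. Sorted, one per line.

path(a)
path(b)
path(c)
path(d)
path(e)
path(h)

round 1: derive flow(a,b) via R0 from link(a,b)
round 1: derive flow(a,f) via R0 from link(a,f)
round 1: derive flow(a,h) via R0 from link(a,h)
round 1: derive flow(b,e) via R0 from link(b,e)
round 1: derive flow(b,f) via R0 from link(b,f)
round 1: derive flow(c,h) via R0 from link(c,h)
round 1: derive flow(d,b) via R0 from link(d,b)
round 1: derive flow(e,c) via R0 from link(e,c)
round 1: derive flow(e,h) via R0 from link(e,h)
round 1: derive flow(h,c) via R0 from link(h,c)
round 1: derive flow(h,f) via R0 from link(h,f)
round 2: derive flow(a,c) via R1 from flow(a,h), flow(h,c)
round 2: derive flow(a,e) via R1 from flow(a,b), flow(b,e)
round 2: derive flow(b,c) via R1 from flow(b,e), flow(e,c)
round 2: derive flow(b,h) via R1 from flow(b,e), flow(e,h)
round 2: derive flow(c,c) via R1 from flow(c,h), flow(h,c)
round 2: derive flow(c,f) via R1 from flow(c,h), flow(h,f)
round 2: derive flow(d,e) via R1 from flow(d,b), flow(b,e)
round 2: derive flow(d,f) via R1 from flow(d,b), flow(b,f)
round 2: derive flow(e,f) via R1 from flow(e,h), flow(h,f)
round 2: derive flow(h,h) via R1 from flow(h,c), flow(c,h)
round 2: derive path(a) via R2 from flow(a,b), road(b)
round 2: derive path(b) via R2 from flow(b,e), road(e)
round 2: derive path(c) via R2 from flow(c,h), road(h)
round 2: derive path(d) via R2 from flow(d,b), road(b)
round 2: derive path(e) via R2 from flow(e,c), road(c)
round 2: derive path(h) via R2 from flow(h,c), road(c)
round 3: derive flow(d,c) via R1 from flow(d,b), flow(b,c)
round 3: derive flow(d,h) via R1 from flow(d,b), flow(b,h)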